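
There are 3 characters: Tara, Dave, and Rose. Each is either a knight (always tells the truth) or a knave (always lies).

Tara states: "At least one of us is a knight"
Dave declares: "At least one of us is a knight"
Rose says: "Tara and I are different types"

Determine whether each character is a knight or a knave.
Tara is a knave.
Dave is a knave.
Rose is a knave.

Verification:
- Tara (knave) says "At least one of us is a knight" - this is FALSE (a lie) because no one is a knight.
- Dave (knave) says "At least one of us is a knight" - this is FALSE (a lie) because no one is a knight.
- Rose (knave) says "Tara and I are different types" - this is FALSE (a lie) because Rose is a knave and Tara is a knave.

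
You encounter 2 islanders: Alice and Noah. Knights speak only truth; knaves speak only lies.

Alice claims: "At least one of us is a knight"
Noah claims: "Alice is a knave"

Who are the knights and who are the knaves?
Alice is a knight.
Noah is a knave.

Verification:
- Alice (knight) says "At least one of us is a knight" - this is TRUE because Alice is a knight.
- Noah (knave) says "Alice is a knave" - this is FALSE (a lie) because Alice is a knight.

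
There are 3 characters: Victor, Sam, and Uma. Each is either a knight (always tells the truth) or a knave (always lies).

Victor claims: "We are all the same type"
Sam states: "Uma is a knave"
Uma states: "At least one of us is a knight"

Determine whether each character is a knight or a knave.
Victor is a knave.
Sam is a knave.
Uma is a knight.

Verification:
- Victor (knave) says "We are all the same type" - this is FALSE (a lie) because Uma is a knight and Victor and Sam are knaves.
- Sam (knave) says "Uma is a knave" - this is FALSE (a lie) because Uma is a knight.
- Uma (knight) says "At least one of us is a knight" - this is TRUE because Uma is a knight.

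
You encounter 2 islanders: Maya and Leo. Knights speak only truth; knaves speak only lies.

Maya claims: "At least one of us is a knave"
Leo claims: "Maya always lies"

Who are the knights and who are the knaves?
Maya is a knight.
Leo is a knave.

Verification:
- Maya (knight) says "At least one of us is a knave" - this is TRUE because Leo is a knave.
- Leo (knave) says "Maya always lies" - this is FALSE (a lie) because Maya is a knight.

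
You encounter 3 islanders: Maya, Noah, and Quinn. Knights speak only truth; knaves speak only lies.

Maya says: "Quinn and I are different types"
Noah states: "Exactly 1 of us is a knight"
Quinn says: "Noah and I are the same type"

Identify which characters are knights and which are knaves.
Maya is a knave.
Noah is a knight.
Quinn is a knave.

Verification:
- Maya (knave) says "Quinn and I are different types" - this is FALSE (a lie) because Maya is a knave and Quinn is a knave.
- Noah (knight) says "Exactly 1 of us is a knight" - this is TRUE because there are 1 knights.
- Quinn (knave) says "Noah and I are the same type" - this is FALSE (a lie) because Quinn is a knave and Noah is a knight.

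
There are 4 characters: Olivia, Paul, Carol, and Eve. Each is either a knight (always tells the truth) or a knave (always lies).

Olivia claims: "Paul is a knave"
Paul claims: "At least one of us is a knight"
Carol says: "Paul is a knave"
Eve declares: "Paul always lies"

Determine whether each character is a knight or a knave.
Olivia is a knave.
Paul is a knight.
Carol is a knave.
Eve is a knave.

Verification:
- Olivia (knave) says "Paul is a knave" - this is FALSE (a lie) because Paul is a knight.
- Paul (knight) says "At least one of us is a knight" - this is TRUE because Paul is a knight.
- Carol (knave) says "Paul is a knave" - this is FALSE (a lie) because Paul is a knight.
- Eve (knave) says "Paul always lies" - this is FALSE (a lie) because Paul is a knight.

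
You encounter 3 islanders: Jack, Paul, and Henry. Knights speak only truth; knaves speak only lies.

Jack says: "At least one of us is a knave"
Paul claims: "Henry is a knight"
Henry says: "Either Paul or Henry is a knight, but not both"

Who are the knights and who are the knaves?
Jack is a knight.
Paul is a knave.
Henry is a knave.

Verification:
- Jack (knight) says "At least one of us is a knave" - this is TRUE because Paul and Henry are knaves.
- Paul (knave) says "Henry is a knight" - this is FALSE (a lie) because Henry is a knave.
- Henry (knave) says "Either Paul or Henry is a knight, but not both" - this is FALSE (a lie) because Paul is a knave and Henry is a knave.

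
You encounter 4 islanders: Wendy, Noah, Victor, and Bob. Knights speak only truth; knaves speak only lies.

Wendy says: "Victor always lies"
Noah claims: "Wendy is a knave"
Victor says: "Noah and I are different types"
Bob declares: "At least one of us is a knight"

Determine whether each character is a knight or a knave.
Wendy is a knight.
Noah is a knave.
Victor is a knave.
Bob is a knight.

Verification:
- Wendy (knight) says "Victor always lies" - this is TRUE because Victor is a knave.
- Noah (knave) says "Wendy is a knave" - this is FALSE (a lie) because Wendy is a knight.
- Victor (knave) says "Noah and I are different types" - this is FALSE (a lie) because Victor is a knave and Noah is a knave.
- Bob (knight) says "At least one of us is a knight" - this is TRUE because Wendy and Bob are knights.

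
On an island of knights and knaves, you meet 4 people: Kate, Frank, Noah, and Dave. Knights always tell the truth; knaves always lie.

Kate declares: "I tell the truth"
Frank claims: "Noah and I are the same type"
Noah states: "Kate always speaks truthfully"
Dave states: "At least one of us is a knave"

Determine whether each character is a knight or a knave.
Kate is a knight.
Frank is a knave.
Noah is a knight.
Dave is a knight.

Verification:
- Kate (knight) says "I tell the truth" - this is TRUE because Kate is a knight.
- Frank (knave) says "Noah and I are the same type" - this is FALSE (a lie) because Frank is a knave and Noah is a knight.
- Noah (knight) says "Kate always speaks truthfully" - this is TRUE because Kate is a knight.
- Dave (knight) says "At least one of us is a knave" - this is TRUE because Frank is a knave.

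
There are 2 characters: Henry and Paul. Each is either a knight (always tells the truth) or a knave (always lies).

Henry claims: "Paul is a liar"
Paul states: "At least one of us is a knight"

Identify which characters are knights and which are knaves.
Henry is a knave.
Paul is a knight.

Verification:
- Henry (knave) says "Paul is a liar" - this is FALSE (a lie) because Paul is a knight.
- Paul (knight) says "At least one of us is a knight" - this is TRUE because Paul is a knight.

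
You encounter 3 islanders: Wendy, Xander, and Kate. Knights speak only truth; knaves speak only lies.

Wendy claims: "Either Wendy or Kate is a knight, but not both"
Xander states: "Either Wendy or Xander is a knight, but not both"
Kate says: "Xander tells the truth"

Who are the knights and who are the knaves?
Wendy is a knave.
Xander is a knave.
Kate is a knave.

Verification:
- Wendy (knave) says "Either Wendy or Kate is a knight, but not both" - this is FALSE (a lie) because Wendy is a knave and Kate is a knave.
- Xander (knave) says "Either Wendy or Xander is a knight, but not both" - this is FALSE (a lie) because Wendy is a knave and Xander is a knave.
- Kate (knave) says "Xander tells the truth" - this is FALSE (a lie) because Xander is a knave.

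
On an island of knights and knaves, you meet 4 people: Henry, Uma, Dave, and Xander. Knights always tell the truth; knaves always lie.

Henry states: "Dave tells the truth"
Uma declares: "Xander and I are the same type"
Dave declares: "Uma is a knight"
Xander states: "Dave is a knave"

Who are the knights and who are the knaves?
Henry is a knave.
Uma is a knave.
Dave is a knave.
Xander is a knight.

Verification:
- Henry (knave) says "Dave tells the truth" - this is FALSE (a lie) because Dave is a knave.
- Uma (knave) says "Xander and I are the same type" - this is FALSE (a lie) because Uma is a knave and Xander is a knight.
- Dave (knave) says "Uma is a knight" - this is FALSE (a lie) because Uma is a knave.
- Xander (knight) says "Dave is a knave" - this is TRUE because Dave is a knave.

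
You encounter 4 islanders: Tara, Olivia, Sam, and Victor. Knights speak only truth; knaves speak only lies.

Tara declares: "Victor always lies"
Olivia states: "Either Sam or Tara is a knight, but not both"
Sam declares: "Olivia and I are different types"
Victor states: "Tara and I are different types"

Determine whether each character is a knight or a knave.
Tara is a knave.
Olivia is a knave.
Sam is a knave.
Victor is a knight.

Verification:
- Tara (knave) says "Victor always lies" - this is FALSE (a lie) because Victor is a knight.
- Olivia (knave) says "Either Sam or Tara is a knight, but not both" - this is FALSE (a lie) because Sam is a knave and Tara is a knave.
- Sam (knave) says "Olivia and I are different types" - this is FALSE (a lie) because Sam is a knave and Olivia is a knave.
- Victor (knight) says "Tara and I are different types" - this is TRUE because Victor is a knight and Tara is a knave.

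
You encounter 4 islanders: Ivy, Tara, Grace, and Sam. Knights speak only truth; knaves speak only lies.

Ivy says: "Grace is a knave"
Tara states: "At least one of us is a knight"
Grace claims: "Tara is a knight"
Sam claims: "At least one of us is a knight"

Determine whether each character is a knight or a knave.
Ivy is a knave.
Tara is a knight.
Grace is a knight.
Sam is a knight.

Verification:
- Ivy (knave) says "Grace is a knave" - this is FALSE (a lie) because Grace is a knight.
- Tara (knight) says "At least one of us is a knight" - this is TRUE because Tara, Grace, and Sam are knights.
- Grace (knight) says "Tara is a knight" - this is TRUE because Tara is a knight.
- Sam (knight) says "At least one of us is a knight" - this is TRUE because Tara, Grace, and Sam are knights.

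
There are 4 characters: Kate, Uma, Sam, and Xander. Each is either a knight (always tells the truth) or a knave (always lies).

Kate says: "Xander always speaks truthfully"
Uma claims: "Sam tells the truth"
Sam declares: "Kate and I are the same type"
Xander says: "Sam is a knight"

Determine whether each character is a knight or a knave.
Kate is a knight.
Uma is a knight.
Sam is a knight.
Xander is a knight.

Verification:
- Kate (knight) says "Xander always speaks truthfully" - this is TRUE because Xander is a knight.
- Uma (knight) says "Sam tells the truth" - this is TRUE because Sam is a knight.
- Sam (knight) says "Kate and I are the same type" - this is TRUE because Sam is a knight and Kate is a knight.
- Xander (knight) says "Sam is a knight" - this is TRUE because Sam is a knight.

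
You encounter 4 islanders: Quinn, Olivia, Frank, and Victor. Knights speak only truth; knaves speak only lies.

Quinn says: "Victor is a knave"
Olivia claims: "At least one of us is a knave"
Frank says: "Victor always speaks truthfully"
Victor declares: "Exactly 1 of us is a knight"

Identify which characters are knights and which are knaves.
Quinn is a knight.
Olivia is a knight.
Frank is a knave.
Victor is a knave.

Verification:
- Quinn (knight) says "Victor is a knave" - this is TRUE because Victor is a knave.
- Olivia (knight) says "At least one of us is a knave" - this is TRUE because Frank and Victor are knaves.
- Frank (knave) says "Victor always speaks truthfully" - this is FALSE (a lie) because Victor is a knave.
- Victor (knave) says "Exactly 1 of us is a knight" - this is FALSE (a lie) because there are 2 knights.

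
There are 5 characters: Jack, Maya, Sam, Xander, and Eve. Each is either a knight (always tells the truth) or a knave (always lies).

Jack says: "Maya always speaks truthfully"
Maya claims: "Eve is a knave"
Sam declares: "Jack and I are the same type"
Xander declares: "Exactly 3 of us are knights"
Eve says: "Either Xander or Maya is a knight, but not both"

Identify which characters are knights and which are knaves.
Jack is a knight.
Maya is a knight.
Sam is a knave.
Xander is a knight.
Eve is a knave.

Verification:
- Jack (knight) says "Maya always speaks truthfully" - this is TRUE because Maya is a knight.
- Maya (knight) says "Eve is a knave" - this is TRUE because Eve is a knave.
- Sam (knave) says "Jack and I are the same type" - this is FALSE (a lie) because Sam is a knave and Jack is a knight.
- Xander (knight) says "Exactly 3 of us are knights" - this is TRUE because there are 3 knights.
- Eve (knave) says "Either Xander or Maya is a knight, but not both" - this is FALSE (a lie) because Xander is a knight and Maya is a knight.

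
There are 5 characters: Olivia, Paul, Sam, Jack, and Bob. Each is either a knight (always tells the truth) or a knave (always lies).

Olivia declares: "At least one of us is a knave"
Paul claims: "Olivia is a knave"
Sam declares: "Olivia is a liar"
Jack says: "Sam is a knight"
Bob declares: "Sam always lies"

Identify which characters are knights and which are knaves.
Olivia is a knight.
Paul is a knave.
Sam is a knave.
Jack is a knave.
Bob is a knight.

Verification:
- Olivia (knight) says "At least one of us is a knave" - this is TRUE because Paul, Sam, and Jack are knaves.
- Paul (knave) says "Olivia is a knave" - this is FALSE (a lie) because Olivia is a knight.
- Sam (knave) says "Olivia is a liar" - this is FALSE (a lie) because Olivia is a knight.
- Jack (knave) says "Sam is a knight" - this is FALSE (a lie) because Sam is a knave.
- Bob (knight) says "Sam always lies" - this is TRUE because Sam is a knave.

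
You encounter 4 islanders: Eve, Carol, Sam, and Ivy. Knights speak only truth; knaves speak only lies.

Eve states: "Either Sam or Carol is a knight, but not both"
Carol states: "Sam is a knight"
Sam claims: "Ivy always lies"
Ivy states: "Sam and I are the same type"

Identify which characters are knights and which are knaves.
Eve is a knave.
Carol is a knight.
Sam is a knight.
Ivy is a knave.

Verification:
- Eve (knave) says "Either Sam or Carol is a knight, but not both" - this is FALSE (a lie) because Sam is a knight and Carol is a knight.
- Carol (knight) says "Sam is a knight" - this is TRUE because Sam is a knight.
- Sam (knight) says "Ivy always lies" - this is TRUE because Ivy is a knave.
- Ivy (knave) says "Sam and I are the same type" - this is FALSE (a lie) because Ivy is a knave and Sam is a knight.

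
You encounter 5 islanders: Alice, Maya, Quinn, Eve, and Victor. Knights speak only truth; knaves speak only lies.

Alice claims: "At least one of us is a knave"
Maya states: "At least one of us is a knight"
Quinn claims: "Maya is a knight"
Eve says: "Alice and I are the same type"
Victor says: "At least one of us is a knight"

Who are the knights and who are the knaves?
Alice is a knight.
Maya is a knight.
Quinn is a knight.
Eve is a knave.
Victor is a knight.

Verification:
- Alice (knight) says "At least one of us is a knave" - this is TRUE because Eve is a knave.
- Maya (knight) says "At least one of us is a knight" - this is TRUE because Alice, Maya, Quinn, and Victor are knights.
- Quinn (knight) says "Maya is a knight" - this is TRUE because Maya is a knight.
- Eve (knave) says "Alice and I are the same type" - this is FALSE (a lie) because Eve is a knave and Alice is a knight.
- Victor (knight) says "At least one of us is a knight" - this is TRUE because Alice, Maya, Quinn, and Victor are knights.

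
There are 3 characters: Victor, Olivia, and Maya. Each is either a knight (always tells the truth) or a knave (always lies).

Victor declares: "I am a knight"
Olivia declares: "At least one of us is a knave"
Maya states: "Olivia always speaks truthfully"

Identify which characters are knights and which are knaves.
Victor is a knave.
Olivia is a knight.
Maya is a knight.

Verification:
- Victor (knave) says "I am a knight" - this is FALSE (a lie) because Victor is a knave.
- Olivia (knight) says "At least one of us is a knave" - this is TRUE because Victor is a knave.
- Maya (knight) says "Olivia always speaks truthfully" - this is TRUE because Olivia is a knight.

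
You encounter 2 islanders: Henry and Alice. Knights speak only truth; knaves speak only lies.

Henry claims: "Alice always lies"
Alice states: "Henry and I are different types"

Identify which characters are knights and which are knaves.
Henry is a knave.
Alice is a knight.

Verification:
- Henry (knave) says "Alice always lies" - this is FALSE (a lie) because Alice is a knight.
- Alice (knight) says "Henry and I are different types" - this is TRUE because Alice is a knight and Henry is a knave.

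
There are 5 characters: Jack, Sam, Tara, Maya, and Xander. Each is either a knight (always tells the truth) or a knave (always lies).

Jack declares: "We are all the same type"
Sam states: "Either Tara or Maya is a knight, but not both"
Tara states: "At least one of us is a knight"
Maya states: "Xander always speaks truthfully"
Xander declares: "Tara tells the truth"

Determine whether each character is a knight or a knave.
Jack is a knave.
Sam is a knave.
Tara is a knight.
Maya is a knight.
Xander is a knight.

Verification:
- Jack (knave) says "We are all the same type" - this is FALSE (a lie) because Tara, Maya, and Xander are knights and Jack and Sam are knaves.
- Sam (knave) says "Either Tara or Maya is a knight, but not both" - this is FALSE (a lie) because Tara is a knight and Maya is a knight.
- Tara (knight) says "At least one of us is a knight" - this is TRUE because Tara, Maya, and Xander are knights.
- Maya (knight) says "Xander always speaks truthfully" - this is TRUE because Xander is a knight.
- Xander (knight) says "Tara tells the truth" - this is TRUE because Tara is a knight.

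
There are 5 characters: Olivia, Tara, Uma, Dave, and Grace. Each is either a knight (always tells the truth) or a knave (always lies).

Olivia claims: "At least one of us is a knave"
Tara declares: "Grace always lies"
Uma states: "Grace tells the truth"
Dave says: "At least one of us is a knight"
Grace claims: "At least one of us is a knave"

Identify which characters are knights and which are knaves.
Olivia is a knight.
Tara is a knave.
Uma is a knight.
Dave is a knight.
Grace is a knight.

Verification:
- Olivia (knight) says "At least one of us is a knave" - this is TRUE because Tara is a knave.
- Tara (knave) says "Grace always lies" - this is FALSE (a lie) because Grace is a knight.
- Uma (knight) says "Grace tells the truth" - this is TRUE because Grace is a knight.
- Dave (knight) says "At least one of us is a knight" - this is TRUE because Olivia, Uma, Dave, and Grace are knights.
- Grace (knight) says "At least one of us is a knave" - this is TRUE because Tara is a knave.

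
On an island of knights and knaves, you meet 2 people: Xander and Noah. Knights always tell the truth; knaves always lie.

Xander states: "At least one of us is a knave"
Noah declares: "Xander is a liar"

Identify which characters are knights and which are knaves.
Xander is a knight.
Noah is a knave.

Verification:
- Xander (knight) says "At least one of us is a knave" - this is TRUE because Noah is a knave.
- Noah (knave) says "Xander is a liar" - this is FALSE (a lie) because Xander is a knight.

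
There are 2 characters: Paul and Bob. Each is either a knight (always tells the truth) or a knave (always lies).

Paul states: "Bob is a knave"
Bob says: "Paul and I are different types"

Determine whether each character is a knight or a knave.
Paul is a knave.
Bob is a knight.

Verification:
- Paul (knave) says "Bob is a knave" - this is FALSE (a lie) because Bob is a knight.
- Bob (knight) says "Paul and I are different types" - this is TRUE because Bob is a knight and Paul is a knave.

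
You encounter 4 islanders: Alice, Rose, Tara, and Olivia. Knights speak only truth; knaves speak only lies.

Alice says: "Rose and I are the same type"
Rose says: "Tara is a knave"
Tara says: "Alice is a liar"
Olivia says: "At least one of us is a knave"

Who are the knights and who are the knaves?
Alice is a knight.
Rose is a knight.
Tara is a knave.
Olivia is a knight.

Verification:
- Alice (knight) says "Rose and I are the same type" - this is TRUE because Alice is a knight and Rose is a knight.
- Rose (knight) says "Tara is a knave" - this is TRUE because Tara is a knave.
- Tara (knave) says "Alice is a liar" - this is FALSE (a lie) because Alice is a knight.
- Olivia (knight) says "At least one of us is a knave" - this is TRUE because Tara is a knave.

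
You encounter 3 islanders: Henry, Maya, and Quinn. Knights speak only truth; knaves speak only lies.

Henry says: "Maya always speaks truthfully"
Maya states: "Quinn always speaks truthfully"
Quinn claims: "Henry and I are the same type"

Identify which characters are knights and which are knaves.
Henry is a knight.
Maya is a knight.
Quinn is a knight.

Verification:
- Henry (knight) says "Maya always speaks truthfully" - this is TRUE because Maya is a knight.
- Maya (knight) says "Quinn always speaks truthfully" - this is TRUE because Quinn is a knight.
- Quinn (knight) says "Henry and I are the same type" - this is TRUE because Quinn is a knight and Henry is a knight.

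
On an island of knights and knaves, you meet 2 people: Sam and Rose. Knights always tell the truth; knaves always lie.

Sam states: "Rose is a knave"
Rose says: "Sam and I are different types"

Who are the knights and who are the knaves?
Sam is a knave.
Rose is a knight.

Verification:
- Sam (knave) says "Rose is a knave" - this is FALSE (a lie) because Rose is a knight.
- Rose (knight) says "Sam and I are different types" - this is TRUE because Rose is a knight and Sam is a knave.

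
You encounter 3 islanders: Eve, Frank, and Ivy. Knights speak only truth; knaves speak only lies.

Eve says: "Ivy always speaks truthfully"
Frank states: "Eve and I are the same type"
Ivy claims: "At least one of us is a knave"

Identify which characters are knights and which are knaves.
Eve is a knight.
Frank is a knave.
Ivy is a knight.

Verification:
- Eve (knight) says "Ivy always speaks truthfully" - this is TRUE because Ivy is a knight.
- Frank (knave) says "Eve and I are the same type" - this is FALSE (a lie) because Frank is a knave and Eve is a knight.
- Ivy (knight) says "At least one of us is a knave" - this is TRUE because Frank is a knave.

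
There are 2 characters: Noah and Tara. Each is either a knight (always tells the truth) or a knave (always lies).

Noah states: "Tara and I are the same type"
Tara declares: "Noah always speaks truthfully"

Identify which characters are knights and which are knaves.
Noah is a knight.
Tara is a knight.

Verification:
- Noah (knight) says "Tara and I are the same type" - this is TRUE because Noah is a knight and Tara is a knight.
- Tara (knight) says "Noah always speaks truthfully" - this is TRUE because Noah is a knight.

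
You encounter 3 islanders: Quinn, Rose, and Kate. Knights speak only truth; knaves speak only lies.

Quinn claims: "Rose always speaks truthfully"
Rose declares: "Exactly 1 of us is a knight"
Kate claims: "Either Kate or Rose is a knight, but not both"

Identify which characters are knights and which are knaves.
Quinn is a knave.
Rose is a knave.
Kate is a knave.

Verification:
- Quinn (knave) says "Rose always speaks truthfully" - this is FALSE (a lie) because Rose is a knave.
- Rose (knave) says "Exactly 1 of us is a knight" - this is FALSE (a lie) because there are 0 knights.
- Kate (knave) says "Either Kate or Rose is a knight, but not both" - this is FALSE (a lie) because Kate is a knave and Rose is a knave.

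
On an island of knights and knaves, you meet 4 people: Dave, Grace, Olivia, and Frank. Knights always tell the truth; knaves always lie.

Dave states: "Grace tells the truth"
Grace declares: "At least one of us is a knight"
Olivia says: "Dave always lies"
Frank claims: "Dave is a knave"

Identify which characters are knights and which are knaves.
Dave is a knight.
Grace is a knight.
Olivia is a knave.
Frank is a knave.

Verification:
- Dave (knight) says "Grace tells the truth" - this is TRUE because Grace is a knight.
- Grace (knight) says "At least one of us is a knight" - this is TRUE because Dave and Grace are knights.
- Olivia (knave) says "Dave always lies" - this is FALSE (a lie) because Dave is a knight.
- Frank (knave) says "Dave is a knave" - this is FALSE (a lie) because Dave is a knight.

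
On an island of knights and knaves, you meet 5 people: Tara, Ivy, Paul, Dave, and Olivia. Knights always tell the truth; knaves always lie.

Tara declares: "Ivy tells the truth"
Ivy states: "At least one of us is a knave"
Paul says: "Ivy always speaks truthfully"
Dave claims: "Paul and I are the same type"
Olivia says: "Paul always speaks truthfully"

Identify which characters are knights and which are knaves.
Tara is a knight.
Ivy is a knight.
Paul is a knight.
Dave is a knave.
Olivia is a knight.

Verification:
- Tara (knight) says "Ivy tells the truth" - this is TRUE because Ivy is a knight.
- Ivy (knight) says "At least one of us is a knave" - this is TRUE because Dave is a knave.
- Paul (knight) says "Ivy always speaks truthfully" - this is TRUE because Ivy is a knight.
- Dave (knave) says "Paul and I are the same type" - this is FALSE (a lie) because Dave is a knave and Paul is a knight.
- Olivia (knight) says "Paul always speaks truthfully" - this is TRUE because Paul is a knight.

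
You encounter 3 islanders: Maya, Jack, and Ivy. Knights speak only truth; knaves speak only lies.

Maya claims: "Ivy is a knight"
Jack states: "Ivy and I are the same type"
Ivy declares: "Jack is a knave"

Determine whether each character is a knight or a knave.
Maya is a knight.
Jack is a knave.
Ivy is a knight.

Verification:
- Maya (knight) says "Ivy is a knight" - this is TRUE because Ivy is a knight.
- Jack (knave) says "Ivy and I are the same type" - this is FALSE (a lie) because Jack is a knave and Ivy is a knight.
- Ivy (knight) says "Jack is a knave" - this is TRUE because Jack is a knave.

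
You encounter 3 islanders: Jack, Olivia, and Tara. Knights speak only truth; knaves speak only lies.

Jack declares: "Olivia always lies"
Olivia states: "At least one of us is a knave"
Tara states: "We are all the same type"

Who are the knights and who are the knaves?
Jack is a knave.
Olivia is a knight.
Tara is a knave.

Verification:
- Jack (knave) says "Olivia always lies" - this is FALSE (a lie) because Olivia is a knight.
- Olivia (knight) says "At least one of us is a knave" - this is TRUE because Jack and Tara are knaves.
- Tara (knave) says "We are all the same type" - this is FALSE (a lie) because Olivia is a knight and Jack and Tara are knaves.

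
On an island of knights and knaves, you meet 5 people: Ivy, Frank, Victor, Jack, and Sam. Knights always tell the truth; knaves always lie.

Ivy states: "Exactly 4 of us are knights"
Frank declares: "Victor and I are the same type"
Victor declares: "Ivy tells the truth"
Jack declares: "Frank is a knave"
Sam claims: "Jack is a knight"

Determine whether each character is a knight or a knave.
Ivy is a knight.
Frank is a knave.
Victor is a knight.
Jack is a knight.
Sam is a knight.

Verification:
- Ivy (knight) says "Exactly 4 of us are knights" - this is TRUE because there are 4 knights.
- Frank (knave) says "Victor and I are the same type" - this is FALSE (a lie) because Frank is a knave and Victor is a knight.
- Victor (knight) says "Ivy tells the truth" - this is TRUE because Ivy is a knight.
- Jack (knight) says "Frank is a knave" - this is TRUE because Frank is a knave.
- Sam (knight) says "Jack is a knight" - this is TRUE because Jack is a knight.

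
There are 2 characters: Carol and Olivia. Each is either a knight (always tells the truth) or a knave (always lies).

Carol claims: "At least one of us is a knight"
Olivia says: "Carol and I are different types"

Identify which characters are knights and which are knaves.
Carol is a knave.
Olivia is a knave.

Verification:
- Carol (knave) says "At least one of us is a knight" - this is FALSE (a lie) because no one is a knight.
- Olivia (knave) says "Carol and I are different types" - this is FALSE (a lie) because Olivia is a knave and Carol is a knave.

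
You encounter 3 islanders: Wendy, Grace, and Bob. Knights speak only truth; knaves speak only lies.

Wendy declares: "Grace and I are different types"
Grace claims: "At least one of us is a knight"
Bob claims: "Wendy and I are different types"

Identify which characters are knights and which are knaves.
Wendy is a knave.
Grace is a knave.
Bob is a knave.

Verification:
- Wendy (knave) says "Grace and I are different types" - this is FALSE (a lie) because Wendy is a knave and Grace is a knave.
- Grace (knave) says "At least one of us is a knight" - this is FALSE (a lie) because no one is a knight.
- Bob (knave) says "Wendy and I are different types" - this is FALSE (a lie) because Bob is a knave and Wendy is a knave.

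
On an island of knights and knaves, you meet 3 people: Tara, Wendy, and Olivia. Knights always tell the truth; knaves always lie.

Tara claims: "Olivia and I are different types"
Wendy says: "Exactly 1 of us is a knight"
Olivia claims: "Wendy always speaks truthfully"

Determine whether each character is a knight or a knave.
Tara is a knave.
Wendy is a knave.
Olivia is a knave.

Verification:
- Tara (knave) says "Olivia and I are different types" - this is FALSE (a lie) because Tara is a knave and Olivia is a knave.
- Wendy (knave) says "Exactly 1 of us is a knight" - this is FALSE (a lie) because there are 0 knights.
- Olivia (knave) says "Wendy always speaks truthfully" - this is FALSE (a lie) because Wendy is a knave.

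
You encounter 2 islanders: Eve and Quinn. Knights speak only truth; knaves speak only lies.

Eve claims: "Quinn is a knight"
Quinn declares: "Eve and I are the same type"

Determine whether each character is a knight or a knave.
Eve is a knight.
Quinn is a knight.

Verification:
- Eve (knight) says "Quinn is a knight" - this is TRUE because Quinn is a knight.
- Quinn (knight) says "Eve and I are the same type" - this is TRUE because Quinn is a knight and Eve is a knight.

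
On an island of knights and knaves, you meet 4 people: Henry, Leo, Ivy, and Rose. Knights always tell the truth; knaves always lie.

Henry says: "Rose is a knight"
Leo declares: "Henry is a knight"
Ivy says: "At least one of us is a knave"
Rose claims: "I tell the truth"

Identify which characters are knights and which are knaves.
Henry is a knave.
Leo is a knave.
Ivy is a knight.
Rose is a knave.

Verification:
- Henry (knave) says "Rose is a knight" - this is FALSE (a lie) because Rose is a knave.
- Leo (knave) says "Henry is a knight" - this is FALSE (a lie) because Henry is a knave.
- Ivy (knight) says "At least one of us is a knave" - this is TRUE because Henry, Leo, and Rose are knaves.
- Rose (knave) says "I tell the truth" - this is FALSE (a lie) because Rose is a knave.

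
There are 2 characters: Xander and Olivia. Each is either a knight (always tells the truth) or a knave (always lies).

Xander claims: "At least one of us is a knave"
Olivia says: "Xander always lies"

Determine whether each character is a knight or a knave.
Xander is a knight.
Olivia is a knave.

Verification:
- Xander (knight) says "At least one of us is a knave" - this is TRUE because Olivia is a knave.
- Olivia (knave) says "Xander always lies" - this is FALSE (a lie) because Xander is a knight.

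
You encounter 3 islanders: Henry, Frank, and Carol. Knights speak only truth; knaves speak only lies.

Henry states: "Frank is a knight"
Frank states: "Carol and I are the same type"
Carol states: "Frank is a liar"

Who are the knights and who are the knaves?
Henry is a knave.
Frank is a knave.
Carol is a knight.

Verification:
- Henry (knave) says "Frank is a knight" - this is FALSE (a lie) because Frank is a knave.
- Frank (knave) says "Carol and I are the same type" - this is FALSE (a lie) because Frank is a knave and Carol is a knight.
- Carol (knight) says "Frank is a liar" - this is TRUE because Frank is a knave.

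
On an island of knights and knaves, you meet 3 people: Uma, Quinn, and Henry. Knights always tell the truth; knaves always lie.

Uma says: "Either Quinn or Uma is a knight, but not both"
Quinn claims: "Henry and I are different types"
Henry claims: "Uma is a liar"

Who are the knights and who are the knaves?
Uma is a knight.
Quinn is a knave.
Henry is a knave.

Verification:
- Uma (knight) says "Either Quinn or Uma is a knight, but not both" - this is TRUE because Quinn is a knave and Uma is a knight.
- Quinn (knave) says "Henry and I are different types" - this is FALSE (a lie) because Quinn is a knave and Henry is a knave.
- Henry (knave) says "Uma is a liar" - this is FALSE (a lie) because Uma is a knight.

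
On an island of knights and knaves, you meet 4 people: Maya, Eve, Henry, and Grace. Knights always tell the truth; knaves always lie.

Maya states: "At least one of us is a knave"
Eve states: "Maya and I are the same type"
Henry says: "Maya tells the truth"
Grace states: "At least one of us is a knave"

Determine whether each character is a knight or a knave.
Maya is a knight.
Eve is a knave.
Henry is a knight.
Grace is a knight.

Verification:
- Maya (knight) says "At least one of us is a knave" - this is TRUE because Eve is a knave.
- Eve (knave) says "Maya and I are the same type" - this is FALSE (a lie) because Eve is a knave and Maya is a knight.
- Henry (knight) says "Maya tells the truth" - this is TRUE because Maya is a knight.
- Grace (knight) says "At least one of us is a knave" - this is TRUE because Eve is a knave.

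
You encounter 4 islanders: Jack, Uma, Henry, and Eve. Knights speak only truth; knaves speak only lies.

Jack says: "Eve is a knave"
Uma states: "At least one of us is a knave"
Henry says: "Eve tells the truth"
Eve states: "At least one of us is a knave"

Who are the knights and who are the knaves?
Jack is a knave.
Uma is a knight.
Henry is a knight.
Eve is a knight.

Verification:
- Jack (knave) says "Eve is a knave" - this is FALSE (a lie) because Eve is a knight.
- Uma (knight) says "At least one of us is a knave" - this is TRUE because Jack is a knave.
- Henry (knight) says "Eve tells the truth" - this is TRUE because Eve is a knight.
- Eve (knight) says "At least one of us is a knave" - this is TRUE because Jack is a knave.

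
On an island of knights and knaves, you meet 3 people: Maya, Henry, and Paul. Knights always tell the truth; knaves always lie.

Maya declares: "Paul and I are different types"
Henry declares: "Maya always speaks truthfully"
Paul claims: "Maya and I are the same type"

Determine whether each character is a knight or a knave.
Maya is a knight.
Henry is a knight.
Paul is a knave.

Verification:
- Maya (knight) says "Paul and I are different types" - this is TRUE because Maya is a knight and Paul is a knave.
- Henry (knight) says "Maya always speaks truthfully" - this is TRUE because Maya is a knight.
- Paul (knave) says "Maya and I are the same type" - this is FALSE (a lie) because Paul is a knave and Maya is a knight.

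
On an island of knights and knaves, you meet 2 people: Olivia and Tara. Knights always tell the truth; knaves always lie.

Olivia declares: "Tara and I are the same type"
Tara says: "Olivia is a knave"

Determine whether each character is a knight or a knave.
Olivia is a knave.
Tara is a knight.

Verification:
- Olivia (knave) says "Tara and I are the same type" - this is FALSE (a lie) because Olivia is a knave and Tara is a knight.
- Tara (knight) says "Olivia is a knave" - this is TRUE because Olivia is a knave.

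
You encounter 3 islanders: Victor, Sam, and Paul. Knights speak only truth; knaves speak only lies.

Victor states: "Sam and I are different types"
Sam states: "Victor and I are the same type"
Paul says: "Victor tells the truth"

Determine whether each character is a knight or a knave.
Victor is a knight.
Sam is a knave.
Paul is a knight.

Verification:
- Victor (knight) says "Sam and I are different types" - this is TRUE because Victor is a knight and Sam is a knave.
- Sam (knave) says "Victor and I are the same type" - this is FALSE (a lie) because Sam is a knave and Victor is a knight.
- Paul (knight) says "Victor tells the truth" - this is TRUE because Victor is a knight.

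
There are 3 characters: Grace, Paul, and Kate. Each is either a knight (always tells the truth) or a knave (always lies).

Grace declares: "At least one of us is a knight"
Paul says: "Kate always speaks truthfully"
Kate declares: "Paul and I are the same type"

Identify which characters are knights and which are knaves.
Grace is a knight.
Paul is a knight.
Kate is a knight.

Verification:
- Grace (knight) says "At least one of us is a knight" - this is TRUE because Grace, Paul, and Kate are knights.
- Paul (knight) says "Kate always speaks truthfully" - this is TRUE because Kate is a knight.
- Kate (knight) says "Paul and I are the same type" - this is TRUE because Kate is a knight and Paul is a knight.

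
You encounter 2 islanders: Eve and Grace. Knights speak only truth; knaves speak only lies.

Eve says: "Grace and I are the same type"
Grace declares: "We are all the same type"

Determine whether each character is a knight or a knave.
Eve is a knight.
Grace is a knight.

Verification:
- Eve (knight) says "Grace and I are the same type" - this is TRUE because Eve is a knight and Grace is a knight.
- Grace (knight) says "We are all the same type" - this is TRUE because Eve and Grace are knights.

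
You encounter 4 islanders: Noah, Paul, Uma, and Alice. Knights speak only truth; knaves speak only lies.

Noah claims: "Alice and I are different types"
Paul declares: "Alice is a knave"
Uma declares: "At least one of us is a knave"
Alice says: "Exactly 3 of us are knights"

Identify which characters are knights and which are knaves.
Noah is a knave.
Paul is a knight.
Uma is a knight.
Alice is a knave.

Verification:
- Noah (knave) says "Alice and I are different types" - this is FALSE (a lie) because Noah is a knave and Alice is a knave.
- Paul (knight) says "Alice is a knave" - this is TRUE because Alice is a knave.
- Uma (knight) says "At least one of us is a knave" - this is TRUE because Noah and Alice are knaves.
- Alice (knave) says "Exactly 3 of us are knights" - this is FALSE (a lie) because there are 2 knights.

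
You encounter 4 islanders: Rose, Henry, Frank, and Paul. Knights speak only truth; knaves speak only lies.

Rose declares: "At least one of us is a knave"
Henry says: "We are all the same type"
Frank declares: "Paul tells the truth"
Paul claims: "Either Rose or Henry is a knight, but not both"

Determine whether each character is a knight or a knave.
Rose is a knight.
Henry is a knave.
Frank is a knight.
Paul is a knight.

Verification:
- Rose (knight) says "At least one of us is a knave" - this is TRUE because Henry is a knave.
- Henry (knave) says "We are all the same type" - this is FALSE (a lie) because Rose, Frank, and Paul are knights and Henry is a knave.
- Frank (knight) says "Paul tells the truth" - this is TRUE because Paul is a knight.
- Paul (knight) says "Either Rose or Henry is a knight, but not both" - this is TRUE because Rose is a knight and Henry is a knave.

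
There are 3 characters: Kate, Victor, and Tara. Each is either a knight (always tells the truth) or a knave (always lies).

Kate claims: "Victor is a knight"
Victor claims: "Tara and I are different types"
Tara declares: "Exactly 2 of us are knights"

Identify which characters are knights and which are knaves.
Kate is a knave.
Victor is a knave.
Tara is a knave.

Verification:
- Kate (knave) says "Victor is a knight" - this is FALSE (a lie) because Victor is a knave.
- Victor (knave) says "Tara and I are different types" - this is FALSE (a lie) because Victor is a knave and Tara is a knave.
- Tara (knave) says "Exactly 2 of us are knights" - this is FALSE (a lie) because there are 0 knights.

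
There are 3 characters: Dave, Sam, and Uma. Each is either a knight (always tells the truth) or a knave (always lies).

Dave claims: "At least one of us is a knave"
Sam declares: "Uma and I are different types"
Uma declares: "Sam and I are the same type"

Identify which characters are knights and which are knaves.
Dave is a knight.
Sam is a knight.
Uma is a knave.

Verification:
- Dave (knight) says "At least one of us is a knave" - this is TRUE because Uma is a knave.
- Sam (knight) says "Uma and I are different types" - this is TRUE because Sam is a knight and Uma is a knave.
- Uma (knave) says "Sam and I are the same type" - this is FALSE (a lie) because Uma is a knave and Sam is a knight.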